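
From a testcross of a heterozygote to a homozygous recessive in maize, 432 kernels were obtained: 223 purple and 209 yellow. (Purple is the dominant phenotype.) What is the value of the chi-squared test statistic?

A testcross of a heterozygote (Aa × aa) gives a 1:1 phenotypic ratio.
The 1:1 ratio has 2 parts, so with N = 432 the expected counts are:
  purple: 432 × 1/2 = 216
  yellow: 432 × 1/2 = 216
χ² = Σ (O − E)² / E
  purple: (223 − 216)² / 216 = 0.2269
  yellow: (209 − 216)² / 216 = 0.2269
χ² = 0.2269 + 0.2269 = 0.4538 ≈ 0.454

0.454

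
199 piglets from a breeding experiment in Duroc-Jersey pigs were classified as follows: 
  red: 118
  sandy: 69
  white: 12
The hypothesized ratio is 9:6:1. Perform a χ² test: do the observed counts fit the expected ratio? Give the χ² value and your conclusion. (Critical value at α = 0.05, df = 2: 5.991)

0.768; consistent

Total ratio parts = 16. Expected numbers out of 199:
  red: 199 × 9/16 = 111.9375
  sandy: 199 × 6/16 = 74.625
  white: 199 × 1/16 = 12.4375
χ² = Σ (O − E)² / E
  red: (118 − 111.9375)² / 111.9375 = 0.3283
  sandy: (69 − 74.625)² / 74.625 = 0.4240
  white: (12 − 12.4375)² / 12.4375 = 0.0154
χ² = 0.3283 + 0.4240 + 0.0154 = 0.7677 ≈ 0.768
Degrees of freedom = 3 − 1 = 2; critical value at α = 0.05 is 5.991.
Since 0.768 < 5.991, we fail to reject the null hypothesis — the data are consistent with the 9:6:1 ratio.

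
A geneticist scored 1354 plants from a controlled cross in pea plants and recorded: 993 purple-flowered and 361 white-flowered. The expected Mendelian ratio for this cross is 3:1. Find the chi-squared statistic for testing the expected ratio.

Under the 3:1 hypothesis (Σ ratio = 4, N = 1354):
  purple-flowered: 1354 × 3/4 = 1015.5
  white-flowered: 1354 × 1/4 = 338.5
χ² = Σ (O − E)² / E
  purple-flowered: (993 − 1015.5)² / 1015.5 = 0.4985
  white-flowered: (361 − 338.5)² / 338.5 = 1.4956
χ² = 0.4985 + 1.4956 = 1.9941 ≈ 1.994

1.994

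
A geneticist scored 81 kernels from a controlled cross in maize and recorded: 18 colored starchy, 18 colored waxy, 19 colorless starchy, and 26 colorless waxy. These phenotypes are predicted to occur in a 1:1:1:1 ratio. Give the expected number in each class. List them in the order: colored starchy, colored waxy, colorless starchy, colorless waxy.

20.25, 20.25, 20.25, 20.25

Total ratio parts = 4. Expected numbers out of 81:
  colored starchy: 81 × 1/4 = 20.25
  colored waxy: 81 × 1/4 = 20.25
  colorless starchy: 81 × 1/4 = 20.25
  colorless waxy: 81 × 1/4 = 20.25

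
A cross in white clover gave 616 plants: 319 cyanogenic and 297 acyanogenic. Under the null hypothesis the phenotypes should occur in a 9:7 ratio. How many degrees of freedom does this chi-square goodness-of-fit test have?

A goodness-of-fit test with 2 phenotype classes has df = 2 − 1 = 1.

1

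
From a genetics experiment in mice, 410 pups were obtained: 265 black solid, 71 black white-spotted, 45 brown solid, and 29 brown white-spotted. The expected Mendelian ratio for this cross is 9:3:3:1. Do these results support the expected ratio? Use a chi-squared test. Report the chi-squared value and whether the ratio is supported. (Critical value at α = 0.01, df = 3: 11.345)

19.234; not consistent

Expected counts for N = 410 under a 9:3:3:1 ratio (total parts = 16):
  black solid: 410 × 9/16 = 230.625
  black white-spotted: 410 × 3/16 = 76.875
  brown solid: 410 × 3/16 = 76.875
  brown white-spotted: 410 × 1/16 = 25.625
χ² = Σ (O − E)² / E
  black solid: (265 − 230.625)² / 230.625 = 5.1236
  black white-spotted: (71 − 76.875)² / 76.875 = 0.4490
  brown solid: (45 − 76.875)² / 76.875 = 13.2165
  brown white-spotted: (29 − 25.625)² / 25.625 = 0.4445
χ² = 5.1236 + 0.4490 + 13.2165 + 0.4445 = 19.2336 ≈ 19.234
Degrees of freedom = 4 − 1 = 3; critical value at α = 0.01 is 11.345.
Since 19.234 > 11.345, we reject the null hypothesis — the data do not fit the 9:3:3:1 ratio.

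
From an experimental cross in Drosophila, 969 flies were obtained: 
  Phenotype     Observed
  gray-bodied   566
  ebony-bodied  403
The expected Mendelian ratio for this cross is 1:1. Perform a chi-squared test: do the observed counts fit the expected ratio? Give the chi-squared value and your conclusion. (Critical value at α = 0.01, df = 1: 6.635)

Total ratio parts = 2. Expected numbers out of 969:
  gray-bodied: 969 × 1/2 = 484.5
  ebony-bodied: 969 × 1/2 = 484.5
χ² = Σ (O − E)² / E
  gray-bodied: (566 − 484.5)² / 484.5 = 13.7095
  ebony-bodied: (403 − 484.5)² / 484.5 = 13.7095
χ² = 13.7095 + 13.7095 = 27.419
Degrees of freedom = 2 − 1 = 1; critical value at α = 0.01 is 6.635.
Since 27.419 > 6.635, we reject the null hypothesis — the data do not fit the 1:1 ratio.

27.419; not consistent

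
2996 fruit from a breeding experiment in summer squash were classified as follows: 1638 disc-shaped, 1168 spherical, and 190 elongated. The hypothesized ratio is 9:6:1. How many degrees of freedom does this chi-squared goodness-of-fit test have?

A goodness-of-fit test with 3 phenotype classes has df = 3 − 1 = 2.

2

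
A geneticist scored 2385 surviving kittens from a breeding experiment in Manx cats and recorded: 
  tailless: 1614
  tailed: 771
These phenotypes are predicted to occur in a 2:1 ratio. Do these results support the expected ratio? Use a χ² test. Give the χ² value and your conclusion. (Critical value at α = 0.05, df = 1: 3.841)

The 2:1 ratio has 3 parts, so with N = 2385 the expected counts are:
  tailless: 2385 × 2/3 = 1590
  tailed: 2385 × 1/3 = 795
χ² = Σ (O − E)² / E
  tailless: (1614 − 1590)² / 1590 = 0.3623
  tailed: (771 − 795)² / 795 = 0.7245
χ² = 0.3623 + 0.7245 = 1.0868 ≈ 1.087
Degrees of freedom = 2 − 1 = 1; critical value at α = 0.05 is 3.841.
Since 1.087 < 3.841, we fail to reject the null hypothesis — the data are consistent with the 2:1 ratio.

1.087; consistent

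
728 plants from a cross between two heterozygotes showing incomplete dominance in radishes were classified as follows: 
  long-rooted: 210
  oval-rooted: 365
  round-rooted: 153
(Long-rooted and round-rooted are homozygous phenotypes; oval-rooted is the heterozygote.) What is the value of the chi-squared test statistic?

8.931

With incomplete dominance, a heterozygote × heterozygote cross gives a 1:2:1 phenotypic ratio.
Under the 1:2:1 hypothesis (Σ ratio = 4, N = 728):
  long-rooted: 728 × 1/4 = 182
  oval-rooted: 728 × 2/4 = 364
  round-rooted: 728 × 1/4 = 182
χ² = Σ (O − E)² / E
  long-rooted: (210 − 182)² / 182 = 4.3077
  oval-rooted: (365 − 364)² / 364 = 0.0027
  round-rooted: (153 − 182)² / 182 = 4.6209
χ² = 4.3077 + 0.0027 + 4.6209 = 8.9313 ≈ 8.931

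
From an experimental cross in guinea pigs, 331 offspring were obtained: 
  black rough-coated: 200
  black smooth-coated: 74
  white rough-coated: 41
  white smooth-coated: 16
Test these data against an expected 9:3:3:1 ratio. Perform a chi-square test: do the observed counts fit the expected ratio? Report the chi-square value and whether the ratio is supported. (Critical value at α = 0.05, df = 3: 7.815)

Expected counts for N = 331 under a 9:3:3:1 ratio (total parts = 16):
  black rough-coated: 331 × 9/16 = 186.1875
  black smooth-coated: 331 × 3/16 = 62.0625
  white rough-coated: 331 × 3/16 = 62.0625
  white smooth-coated: 331 × 1/16 = 20.6875
χ² = Σ (O − E)² / E
  black rough-coated: (200 − 186.1875)² / 186.1875 = 1.0247
  black smooth-coated: (74 − 62.0625)² / 62.0625 = 2.2961
  white rough-coated: (41 − 62.0625)² / 62.0625 = 7.1481
  white smooth-coated: (16 − 20.6875)² / 20.6875 = 1.0621
χ² = 1.0247 + 2.2961 + 7.1481 + 1.0621 = 11.531
Degrees of freedom = 4 − 1 = 3; critical value at α = 0.05 is 7.815.
Since 11.531 > 7.815, we reject the null hypothesis — the data do not fit the 9:3:3:1 ratio.

11.531; not consistent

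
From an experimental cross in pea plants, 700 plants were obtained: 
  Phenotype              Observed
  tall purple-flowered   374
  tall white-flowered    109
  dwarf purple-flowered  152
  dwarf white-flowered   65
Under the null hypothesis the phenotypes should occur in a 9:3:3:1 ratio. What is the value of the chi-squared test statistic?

Expected counts for N = 700 under a 9:3:3:1 ratio (total parts = 16):
  tall purple-flowered: 700 × 9/16 = 393.75
  tall white-flowered: 700 × 3/16 = 131.25
  dwarf purple-flowered: 700 × 3/16 = 131.25
  dwarf white-flowered: 700 × 1/16 = 43.75
χ² = Σ (O − E)² / E
  tall purple-flowered: (374 − 393.75)² / 393.75 = 0.9906
  tall white-flowered: (109 − 131.25)² / 131.25 = 3.7719
  dwarf purple-flowered: (152 − 131.25)² / 131.25 = 3.2805
  dwarf white-flowered: (65 − 43.75)² / 43.75 = 10.3214
χ² = 0.9906 + 3.7719 + 3.2805 + 10.3214 = 18.3644 ≈ 18.364

18.364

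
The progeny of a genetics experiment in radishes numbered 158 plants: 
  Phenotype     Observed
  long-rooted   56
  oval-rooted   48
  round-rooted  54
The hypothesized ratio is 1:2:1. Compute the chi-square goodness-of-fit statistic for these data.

24.380

The 1:2:1 ratio has 4 parts, so with N = 158 the expected counts are:
  long-rooted: 158 × 1/4 = 39.5
  oval-rooted: 158 × 2/4 = 79
  round-rooted: 158 × 1/4 = 39.5
χ² = Σ (O − E)² / E
  long-rooted: (56 − 39.5)² / 39.5 = 6.8924
  oval-rooted: (48 − 79)² / 79 = 12.1646
  round-rooted: (54 − 39.5)² / 39.5 = 5.3228
χ² = 6.8924 + 12.1646 + 5.3228 = 24.3798 ≈ 24.380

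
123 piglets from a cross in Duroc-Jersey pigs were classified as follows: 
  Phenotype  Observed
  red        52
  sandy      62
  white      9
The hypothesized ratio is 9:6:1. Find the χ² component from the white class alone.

0.224

Expected counts for N = 123 under a 9:6:1 ratio (total parts = 16):
  red: 123 × 9/16 = 69.1875
  sandy: 123 × 6/16 = 46.125
  white: 123 × 1/16 = 7.6875
Contribution of white: (9 − 7.6875)² / 7.6875 = 0.2241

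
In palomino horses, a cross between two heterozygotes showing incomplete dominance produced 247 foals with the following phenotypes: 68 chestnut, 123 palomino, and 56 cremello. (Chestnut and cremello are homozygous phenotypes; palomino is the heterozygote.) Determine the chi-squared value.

1.170

With incomplete dominance, a heterozygote × heterozygote cross gives a 1:2:1 phenotypic ratio.
Expected counts for N = 247 under a 1:2:1 ratio (total parts = 4):
  chestnut: 247 × 1/4 = 61.75
  palomino: 247 × 2/4 = 123.5
  cremello: 247 × 1/4 = 61.75
χ² = Σ (O − E)² / E
  chestnut: (68 − 61.75)² / 61.75 = 0.6326
  palomino: (123 − 123.5)² / 123.5 = 0.0020
  cremello: (56 − 61.75)² / 61.75 = 0.5354
χ² = 0.6326 + 0.0020 + 0.5354 = 1.170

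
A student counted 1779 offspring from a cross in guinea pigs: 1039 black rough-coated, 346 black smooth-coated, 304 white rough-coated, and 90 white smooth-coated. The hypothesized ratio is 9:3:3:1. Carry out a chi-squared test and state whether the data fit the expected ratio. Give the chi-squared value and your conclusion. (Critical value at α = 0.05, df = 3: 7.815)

Expected counts for N = 1779 under a 9:3:3:1 ratio (total parts = 16):
  black rough-coated: 1779 × 9/16 = 1000.6875
  black smooth-coated: 1779 × 3/16 = 333.5625
  white rough-coated: 1779 × 3/16 = 333.5625
  white smooth-coated: 1779 × 1/16 = 111.1875
χ² = Σ (O − E)² / E
  black rough-coated: (1039 − 1000.6875)² / 1000.6875 = 1.4668
  black smooth-coated: (346 − 333.5625)² / 333.5625 = 0.4638
  white rough-coated: (304 − 333.5625)² / 333.5625 = 2.6200
  white smooth-coated: (90 − 111.1875)² / 111.1875 = 4.0374
χ² = 1.4668 + 0.4638 + 2.6200 + 4.0374 = 8.588
Degrees of freedom = 4 − 1 = 3; critical value at α = 0.05 is 7.815.
Since 8.588 > 7.815, we reject the null hypothesis — the data do not fit the 9:3:3:1 ratio.

8.588; not consistent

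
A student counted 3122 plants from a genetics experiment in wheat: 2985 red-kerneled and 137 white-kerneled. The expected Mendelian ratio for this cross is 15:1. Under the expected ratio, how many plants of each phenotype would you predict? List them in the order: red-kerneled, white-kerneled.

Total ratio parts = 16. Expected numbers out of 3122:
  red-kerneled: 3122 × 15/16 = 2926.875
  white-kerneled: 3122 × 1/16 = 195.125

2926.875, 195.125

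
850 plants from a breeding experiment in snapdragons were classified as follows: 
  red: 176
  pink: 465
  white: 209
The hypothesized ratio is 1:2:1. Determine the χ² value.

10.092

Expected counts for N = 850 under a 1:2:1 ratio (total parts = 4):
  red: 850 × 1/4 = 212.5
  pink: 850 × 2/4 = 425
  white: 850 × 1/4 = 212.5
χ² = Σ (O − E)² / E
  red: (176 − 212.5)² / 212.5 = 6.2694
  pink: (465 − 425)² / 425 = 3.7647
  white: (209 − 212.5)² / 212.5 = 0.0576
χ² = 6.2694 + 3.7647 + 0.0576 = 10.0917 ≈ 10.092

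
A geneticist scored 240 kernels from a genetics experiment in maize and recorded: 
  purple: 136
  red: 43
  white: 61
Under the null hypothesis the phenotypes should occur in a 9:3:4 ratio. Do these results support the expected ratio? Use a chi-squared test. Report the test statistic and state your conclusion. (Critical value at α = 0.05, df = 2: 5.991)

Total ratio parts = 16. Expected numbers out of 240:
  purple: 240 × 9/16 = 135
  red: 240 × 3/16 = 45
  white: 240 × 4/16 = 60
χ² = Σ (O − E)² / E
  purple: (136 − 135)² / 135 = 0.0074
  red: (43 − 45)² / 45 = 0.0889
  white: (61 − 60)² / 60 = 0.0167
χ² = 0.0074 + 0.0889 + 0.0167 = 0.113
Degrees of freedom = 3 − 1 = 2; critical value at α = 0.05 is 5.991.
Since 0.113 < 5.991, we fail to reject the null hypothesis — the data are consistent with the 9:3:4 ratio.

0.113; consistent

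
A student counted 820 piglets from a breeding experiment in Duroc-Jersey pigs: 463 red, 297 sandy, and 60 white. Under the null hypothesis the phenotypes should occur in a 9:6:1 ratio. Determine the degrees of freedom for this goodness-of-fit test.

2

A goodness-of-fit test with 3 phenotype classes has df = 3 − 1 = 2.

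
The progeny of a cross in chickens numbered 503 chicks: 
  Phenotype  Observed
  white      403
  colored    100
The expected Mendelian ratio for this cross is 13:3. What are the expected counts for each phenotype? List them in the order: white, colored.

The 13:3 ratio has 16 parts, so with N = 503 the expected counts are:
  white: 503 × 13/16 = 408.6875
  colored: 503 × 3/16 = 94.3125

408.6875, 94.3125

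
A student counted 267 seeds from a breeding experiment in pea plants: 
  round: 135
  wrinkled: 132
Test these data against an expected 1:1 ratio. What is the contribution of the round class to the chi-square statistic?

Total ratio parts = 2. Expected numbers out of 267:
  round: 267 × 1/2 = 133.5
  wrinkled: 267 × 1/2 = 133.5
Contribution of round: (135 − 133.5)² / 133.5 = 0.0169

0.017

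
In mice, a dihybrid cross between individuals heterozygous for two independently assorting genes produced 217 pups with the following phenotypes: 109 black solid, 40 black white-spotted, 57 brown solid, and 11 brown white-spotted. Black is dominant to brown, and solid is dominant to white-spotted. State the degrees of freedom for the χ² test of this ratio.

A dihybrid F₂ with independent assortment and complete dominance at both loci gives a 9:3:3:1 phenotypic ratio.
A goodness-of-fit test with 4 phenotype classes has df = 4 − 1 = 3.

3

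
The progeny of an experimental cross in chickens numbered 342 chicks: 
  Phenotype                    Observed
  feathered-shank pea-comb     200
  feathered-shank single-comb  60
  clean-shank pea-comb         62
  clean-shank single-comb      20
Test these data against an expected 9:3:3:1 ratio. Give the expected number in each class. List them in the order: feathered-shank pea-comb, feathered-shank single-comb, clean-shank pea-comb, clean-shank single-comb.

The 9:3:3:1 ratio has 16 parts, so with N = 342 the expected counts are:
  feathered-shank pea-comb: 342 × 9/16 = 192.375
  feathered-shank single-comb: 342 × 3/16 = 64.125
  clean-shank pea-comb: 342 × 3/16 = 64.125
  clean-shank single-comb: 342 × 1/16 = 21.375

192.375, 64.125, 64.125, 21.375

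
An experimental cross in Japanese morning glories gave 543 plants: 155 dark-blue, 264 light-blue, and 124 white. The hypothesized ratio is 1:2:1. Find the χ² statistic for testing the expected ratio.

3.954

Total ratio parts = 4. Expected numbers out of 543:
  dark-blue: 543 × 1/4 = 135.75
  light-blue: 543 × 2/4 = 271.5
  white: 543 × 1/4 = 135.75
χ² = Σ (O − E)² / E
  dark-blue: (155 − 135.75)² / 135.75 = 2.7297
  light-blue: (264 − 271.5)² / 271.5 = 0.2072
  white: (124 − 135.75)² / 135.75 = 1.0170
χ² = 2.7297 + 0.2072 + 1.0170 = 3.9539 ≈ 3.954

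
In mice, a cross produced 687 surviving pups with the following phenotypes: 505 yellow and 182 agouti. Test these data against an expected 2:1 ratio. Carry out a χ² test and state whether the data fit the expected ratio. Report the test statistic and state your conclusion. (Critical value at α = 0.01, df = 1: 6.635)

Under the 2:1 hypothesis (Σ ratio = 3, N = 687):
  yellow: 687 × 2/3 = 458
  agouti: 687 × 1/3 = 229
χ² = Σ (O − E)² / E
  yellow: (505 − 458)² / 458 = 4.8231
  agouti: (182 − 229)² / 229 = 9.6463
χ² = 4.8231 + 9.6463 = 14.4694 ≈ 14.469
Degrees of freedom = 2 − 1 = 1; critical value at α = 0.01 is 6.635.
Since 14.469 > 6.635, we reject the null hypothesis — the data do not fit the 2:1 ratio.

14.469; not consistent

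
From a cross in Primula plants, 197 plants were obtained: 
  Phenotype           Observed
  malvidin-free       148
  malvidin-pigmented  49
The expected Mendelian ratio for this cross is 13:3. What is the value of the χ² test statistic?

Under the 13:3 hypothesis (Σ ratio = 16, N = 197):
  malvidin-free: 197 × 13/16 = 160.0625
  malvidin-pigmented: 197 × 3/16 = 36.9375
χ² = Σ (O − E)² / E
  malvidin-free: (148 − 160.0625)² / 160.0625 = 0.9090
  malvidin-pigmented: (49 − 36.9375)² / 36.9375 = 3.9392
χ² = 0.9090 + 3.9392 = 4.8482 ≈ 4.848

4.848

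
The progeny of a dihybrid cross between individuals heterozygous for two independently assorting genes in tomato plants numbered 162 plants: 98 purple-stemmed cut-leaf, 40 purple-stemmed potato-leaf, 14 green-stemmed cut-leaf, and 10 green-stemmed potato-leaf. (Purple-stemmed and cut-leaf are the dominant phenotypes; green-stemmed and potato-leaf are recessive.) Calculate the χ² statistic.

A dihybrid F₂ with independent assortment and complete dominance at both loci gives a 9:3:3:1 phenotypic ratio.
Total ratio parts = 16. Expected numbers out of 162:
  purple-stemmed cut-leaf: 162 × 9/16 = 91.125
  purple-stemmed potato-leaf: 162 × 3/16 = 30.375
  green-stemmed cut-leaf: 162 × 3/16 = 30.375
  green-stemmed potato-leaf: 162 × 1/16 = 10.125
χ² = Σ (O − E)² / E
  purple-stemmed cut-leaf: (98 − 91.125)² / 91.125 = 0.5187
  purple-stemmed potato-leaf: (40 − 30.375)² / 30.375 = 3.0499
  green-stemmed cut-leaf: (14 − 30.375)² / 30.375 = 8.8277
  green-stemmed potato-leaf: (10 − 10.125)² / 10.125 = 0.0015
χ² = 0.5187 + 3.0499 + 8.8277 + 0.0015 = 12.3978 ≈ 12.398

12.398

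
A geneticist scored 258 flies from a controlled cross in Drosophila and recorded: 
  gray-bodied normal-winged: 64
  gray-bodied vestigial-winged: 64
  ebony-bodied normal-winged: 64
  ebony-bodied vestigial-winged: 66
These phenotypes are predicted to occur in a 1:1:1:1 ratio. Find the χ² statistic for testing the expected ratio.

0.047

The 1:1:1:1 ratio has 4 parts, so with N = 258 the expected counts are:
  gray-bodied normal-winged: 258 × 1/4 = 64.5
  gray-bodied vestigial-winged: 258 × 1/4 = 64.5
  ebony-bodied normal-winged: 258 × 1/4 = 64.5
  ebony-bodied vestigial-winged: 258 × 1/4 = 64.5
χ² = Σ (O − E)² / E
  gray-bodied normal-winged: (64 − 64.5)² / 64.5 = 0.0039
  gray-bodied vestigial-winged: (64 − 64.5)² / 64.5 = 0.0039
  ebony-bodied normal-winged: (64 − 64.5)² / 64.5 = 0.0039
  ebony-bodied vestigial-winged: (66 − 64.5)² / 64.5 = 0.0349
χ² = 0.0039 + 0.0039 + 0.0039 + 0.0349 = 0.0466 ≈ 0.047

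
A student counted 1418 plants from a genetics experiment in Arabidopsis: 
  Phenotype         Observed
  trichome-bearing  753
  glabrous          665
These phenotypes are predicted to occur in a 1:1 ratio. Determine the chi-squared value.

5.461

Total ratio parts = 2. Expected numbers out of 1418:
  trichome-bearing: 1418 × 1/2 = 709
  glabrous: 1418 × 1/2 = 709
χ² = Σ (O − E)² / E
  trichome-bearing: (753 − 709)² / 709 = 2.7306
  glabrous: (665 − 709)² / 709 = 2.7306
χ² = 2.7306 + 2.7306 = 5.4612 ≈ 5.461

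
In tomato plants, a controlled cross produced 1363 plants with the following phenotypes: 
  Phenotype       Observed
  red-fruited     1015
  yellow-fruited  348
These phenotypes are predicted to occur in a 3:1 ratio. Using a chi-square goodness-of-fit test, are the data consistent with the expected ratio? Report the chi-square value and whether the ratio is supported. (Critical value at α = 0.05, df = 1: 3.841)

The 3:1 ratio has 4 parts, so with N = 1363 the expected counts are:
  red-fruited: 1363 × 3/4 = 1022.25
  yellow-fruited: 1363 × 1/4 = 340.75
χ² = Σ (O − E)² / E
  red-fruited: (1015 − 1022.25)² / 1022.25 = 0.0514
  yellow-fruited: (348 − 340.75)² / 340.75 = 0.1543
χ² = 0.0514 + 0.1543 = 0.2057 ≈ 0.206
Degrees of freedom = 2 − 1 = 1; critical value at α = 0.05 is 3.841.
Since 0.206 < 3.841, we fail to reject the null hypothesis — the data are consistent with the 3:1 ratio.

0.206; consistent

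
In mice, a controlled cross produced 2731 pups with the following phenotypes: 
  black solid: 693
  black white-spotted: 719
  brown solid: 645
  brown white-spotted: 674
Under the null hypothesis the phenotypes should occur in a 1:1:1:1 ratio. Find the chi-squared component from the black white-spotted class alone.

Expected counts for N = 2731 under a 1:1:1:1 ratio (total parts = 4):
  black solid: 2731 × 1/4 = 682.75
  black white-spotted: 2731 × 1/4 = 682.75
  brown solid: 2731 × 1/4 = 682.75
  brown white-spotted: 2731 × 1/4 = 682.75
Contribution of black white-spotted: (719 − 682.75)² / 682.75 = 1.9247

1.925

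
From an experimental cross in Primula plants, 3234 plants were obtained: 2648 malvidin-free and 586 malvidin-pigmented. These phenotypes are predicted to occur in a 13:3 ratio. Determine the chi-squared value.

Under the 13:3 hypothesis (Σ ratio = 16, N = 3234):
  malvidin-free: 3234 × 13/16 = 2627.625
  malvidin-pigmented: 3234 × 3/16 = 606.375
χ² = Σ (O − E)² / E
  malvidin-free: (2648 − 2627.625)² / 2627.625 = 0.1580
  malvidin-pigmented: (586 − 606.375)² / 606.375 = 0.6846
χ² = 0.1580 + 0.6846 = 0.8426 ≈ 0.843

0.843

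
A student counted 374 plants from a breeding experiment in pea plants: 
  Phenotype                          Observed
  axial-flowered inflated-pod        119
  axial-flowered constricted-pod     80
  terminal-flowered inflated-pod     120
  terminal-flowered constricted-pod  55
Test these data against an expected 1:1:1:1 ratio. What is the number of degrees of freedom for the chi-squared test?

A goodness-of-fit test with 4 phenotype classes has df = 4 − 1 = 3.

3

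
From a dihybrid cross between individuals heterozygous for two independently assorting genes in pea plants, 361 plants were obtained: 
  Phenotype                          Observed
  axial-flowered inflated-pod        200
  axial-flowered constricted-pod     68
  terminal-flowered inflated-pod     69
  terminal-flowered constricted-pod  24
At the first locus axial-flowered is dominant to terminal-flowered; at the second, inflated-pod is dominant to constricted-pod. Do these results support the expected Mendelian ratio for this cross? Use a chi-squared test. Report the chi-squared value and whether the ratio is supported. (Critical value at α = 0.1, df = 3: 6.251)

A dihybrid F₂ with independent assortment and complete dominance at both loci gives a 9:3:3:1 phenotypic ratio.
Total ratio parts = 16. Expected numbers out of 361:
  axial-flowered inflated-pod: 361 × 9/16 = 203.0625
  axial-flowered constricted-pod: 361 × 3/16 = 67.6875
  terminal-flowered inflated-pod: 361 × 3/16 = 67.6875
  terminal-flowered constricted-pod: 361 × 1/16 = 22.5625
χ² = Σ (O − E)² / E
  axial-flowered inflated-pod: (200 − 203.0625)² / 203.0625 = 0.0462
  axial-flowered constricted-pod: (68 − 67.6875)² / 67.6875 = 0.0014
  terminal-flowered inflated-pod: (69 − 67.6875)² / 67.6875 = 0.0255
  terminal-flowered constricted-pod: (24 − 22.5625)² / 22.5625 = 0.0916
χ² = 0.0462 + 0.0014 + 0.0255 + 0.0916 = 0.1647 ≈ 0.165
Degrees of freedom = 4 − 1 = 3; critical value at α = 0.1 is 6.251.
Since 0.165 < 6.251, we fail to reject the null hypothesis — the data are consistent with the 9:3:3:1 ratio.

0.165; consistent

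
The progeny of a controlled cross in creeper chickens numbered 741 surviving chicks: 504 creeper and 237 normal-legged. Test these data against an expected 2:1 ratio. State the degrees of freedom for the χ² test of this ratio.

A goodness-of-fit test with 2 phenotype classes has df = 2 − 1 = 1.

1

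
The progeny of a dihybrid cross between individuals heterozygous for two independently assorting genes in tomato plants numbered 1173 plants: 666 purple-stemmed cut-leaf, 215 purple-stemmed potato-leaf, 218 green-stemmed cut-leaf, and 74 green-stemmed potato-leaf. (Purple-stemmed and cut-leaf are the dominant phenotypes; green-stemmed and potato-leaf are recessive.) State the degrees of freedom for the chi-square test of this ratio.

3

A dihybrid F₂ with independent assortment and complete dominance at both loci gives a 9:3:3:1 phenotypic ratio.
A goodness-of-fit test with 4 phenotype classes has df = 4 − 1 = 3.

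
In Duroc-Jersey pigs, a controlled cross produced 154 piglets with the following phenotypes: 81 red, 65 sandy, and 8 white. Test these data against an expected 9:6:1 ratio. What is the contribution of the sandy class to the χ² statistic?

0.910

Expected counts for N = 154 under a 9:6:1 ratio (total parts = 16):
  red: 154 × 9/16 = 86.625
  sandy: 154 × 6/16 = 57.75
  white: 154 × 1/16 = 9.625
Contribution of sandy: (65 − 57.75)² / 57.75 = 0.9102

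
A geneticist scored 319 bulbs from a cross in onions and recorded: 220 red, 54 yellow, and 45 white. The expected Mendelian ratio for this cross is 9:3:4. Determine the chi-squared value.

24.876

The 9:3:4 ratio has 16 parts, so with N = 319 the expected counts are:
  red: 319 × 9/16 = 179.4375
  yellow: 319 × 3/16 = 59.8125
  white: 319 × 4/16 = 79.75
χ² = Σ (O − E)² / E
  red: (220 − 179.4375)² / 179.4375 = 9.1693
  yellow: (54 − 59.8125)² / 59.8125 = 0.5649
  white: (45 − 79.75)² / 79.75 = 15.1418
χ² = 9.1693 + 0.5649 + 15.1418 = 24.876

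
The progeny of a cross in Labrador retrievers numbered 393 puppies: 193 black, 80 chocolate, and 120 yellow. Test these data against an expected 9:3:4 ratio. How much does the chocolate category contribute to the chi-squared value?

0.541

Total ratio parts = 16. Expected numbers out of 393:
  black: 393 × 9/16 = 221.0625
  chocolate: 393 × 3/16 = 73.6875
  yellow: 393 × 4/16 = 98.25
Contribution of chocolate: (80 − 73.6875)² / 73.6875 = 0.5408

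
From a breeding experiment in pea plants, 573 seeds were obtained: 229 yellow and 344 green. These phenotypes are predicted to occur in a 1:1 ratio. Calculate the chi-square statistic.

Under the 1:1 hypothesis (Σ ratio = 2, N = 573):
  yellow: 573 × 1/2 = 286.5
  green: 573 × 1/2 = 286.5
χ² = Σ (O − E)² / E
  yellow: (229 − 286.5)² / 286.5 = 11.5401
  green: (344 − 286.5)² / 286.5 = 11.5401
χ² = 11.5401 + 11.5401 = 23.0802 ≈ 23.080

23.080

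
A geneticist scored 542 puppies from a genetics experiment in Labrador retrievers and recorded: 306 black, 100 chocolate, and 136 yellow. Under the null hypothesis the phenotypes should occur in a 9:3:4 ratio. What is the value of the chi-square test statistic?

The 9:3:4 ratio has 16 parts, so with N = 542 the expected counts are:
  black: 542 × 9/16 = 304.875
  chocolate: 542 × 3/16 = 101.625
  yellow: 542 × 4/16 = 135.5
χ² = Σ (O − E)² / E
  black: (306 − 304.875)² / 304.875 = 0.0042
  chocolate: (100 − 101.625)² / 101.625 = 0.0260
  yellow: (136 − 135.5)² / 135.5 = 0.0018
χ² = 0.0042 + 0.0260 + 0.0018 = 0.032

0.032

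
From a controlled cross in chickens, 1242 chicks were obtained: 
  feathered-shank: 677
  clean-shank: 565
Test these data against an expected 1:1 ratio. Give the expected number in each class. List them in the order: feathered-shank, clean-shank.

Expected counts for N = 1242 under a 1:1 ratio (total parts = 2):
  feathered-shank: 1242 × 1/2 = 621
  clean-shank: 1242 × 1/2 = 621

621, 621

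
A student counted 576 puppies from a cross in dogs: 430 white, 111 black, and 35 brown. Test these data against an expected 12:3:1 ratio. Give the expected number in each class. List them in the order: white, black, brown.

432, 108, 36

The 12:3:1 ratio has 16 parts, so with N = 576 the expected counts are:
  white: 576 × 12/16 = 432
  black: 576 × 3/16 = 108
  brown: 576 × 1/16 = 36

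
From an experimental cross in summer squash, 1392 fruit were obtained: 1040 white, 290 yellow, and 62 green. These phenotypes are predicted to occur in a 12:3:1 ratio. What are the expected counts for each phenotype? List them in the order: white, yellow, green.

Under the 12:3:1 hypothesis (Σ ratio = 16, N = 1392):
  white: 1392 × 12/16 = 1044
  yellow: 1392 × 3/16 = 261
  green: 1392 × 1/16 = 87

1044, 261, 87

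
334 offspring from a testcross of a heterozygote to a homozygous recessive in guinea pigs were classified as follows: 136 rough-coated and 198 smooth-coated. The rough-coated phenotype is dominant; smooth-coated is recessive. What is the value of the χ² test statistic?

A testcross of a heterozygote (Aa × aa) gives a 1:1 phenotypic ratio.
Expected counts for N = 334 under a 1:1 ratio (total parts = 2):
  rough-coated: 334 × 1/2 = 167
  smooth-coated: 334 × 1/2 = 167
χ² = Σ (O − E)² / E
  rough-coated: (136 − 167)² / 167 = 5.7545
  smooth-coated: (198 − 167)² / 167 = 5.7545
χ² = 5.7545 + 5.7545 = 11.509

11.509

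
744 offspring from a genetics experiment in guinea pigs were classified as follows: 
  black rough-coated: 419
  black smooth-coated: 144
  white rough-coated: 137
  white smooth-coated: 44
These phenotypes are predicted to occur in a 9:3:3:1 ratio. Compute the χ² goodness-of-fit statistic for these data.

0.325

Under the 9:3:3:1 hypothesis (Σ ratio = 16, N = 744):
  black rough-coated: 744 × 9/16 = 418.5
  black smooth-coated: 744 × 3/16 = 139.5
  white rough-coated: 744 × 3/16 = 139.5
  white smooth-coated: 744 × 1/16 = 46.5
χ² = Σ (O − E)² / E
  black rough-coated: (419 − 418.5)² / 418.5 = 0.0006
  black smooth-coated: (144 − 139.5)² / 139.5 = 0.1452
  white rough-coated: (137 − 139.5)² / 139.5 = 0.0448
  white smooth-coated: (44 − 46.5)² / 46.5 = 0.1344
χ² = 0.0006 + 0.1452 + 0.0448 + 0.1344 = 0.325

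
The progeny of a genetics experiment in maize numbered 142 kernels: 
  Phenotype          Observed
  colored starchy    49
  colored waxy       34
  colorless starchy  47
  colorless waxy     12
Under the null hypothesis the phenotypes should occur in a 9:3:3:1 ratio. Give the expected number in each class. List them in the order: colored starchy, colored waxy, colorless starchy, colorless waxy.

Total ratio parts = 16. Expected numbers out of 142:
  colored starchy: 142 × 9/16 = 79.875
  colored waxy: 142 × 3/16 = 26.625
  colorless starchy: 142 × 3/16 = 26.625
  colorless waxy: 142 × 1/16 = 8.875

79.875, 26.625, 26.625, 8.875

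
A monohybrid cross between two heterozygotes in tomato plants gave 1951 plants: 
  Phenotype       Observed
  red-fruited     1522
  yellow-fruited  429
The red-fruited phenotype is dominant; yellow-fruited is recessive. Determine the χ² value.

9.435

For a monohybrid cross between heterozygotes with complete dominance, the expected phenotypic ratio is 3:1.
Total ratio parts = 4. Expected numbers out of 1951:
  red-fruited: 1951 × 3/4 = 1463.25
  yellow-fruited: 1951 × 1/4 = 487.75
χ² = Σ (O − E)² / E
  red-fruited: (1522 − 1463.25)² / 1463.25 = 2.3588
  yellow-fruited: (429 − 487.75)² / 487.75 = 7.0765
χ² = 2.3588 + 7.0765 = 9.4353 ≈ 9.435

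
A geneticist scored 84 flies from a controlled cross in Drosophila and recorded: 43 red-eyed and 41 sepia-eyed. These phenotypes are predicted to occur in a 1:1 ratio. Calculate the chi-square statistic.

0.048

Total ratio parts = 2. Expected numbers out of 84:
  red-eyed: 84 × 1/2 = 42
  sepia-eyed: 84 × 1/2 = 42
χ² = Σ (O − E)² / E
  red-eyed: (43 − 42)² / 42 = 0.0238
  sepia-eyed: (41 − 42)² / 42 = 0.0238
χ² = 0.0238 + 0.0238 = 0.0476 ≈ 0.048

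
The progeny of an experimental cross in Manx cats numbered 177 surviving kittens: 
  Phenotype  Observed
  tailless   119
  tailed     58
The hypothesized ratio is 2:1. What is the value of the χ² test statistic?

Expected counts for N = 177 under a 2:1 ratio (total parts = 3):
  tailless: 177 × 2/3 = 118
  tailed: 177 × 1/3 = 59
χ² = Σ (O − E)² / E
  tailless: (119 − 118)² / 118 = 0.0085
  tailed: (58 − 59)² / 59 = 0.0169
χ² = 0.0085 + 0.0169 = 0.0254 ≈ 0.025

0.025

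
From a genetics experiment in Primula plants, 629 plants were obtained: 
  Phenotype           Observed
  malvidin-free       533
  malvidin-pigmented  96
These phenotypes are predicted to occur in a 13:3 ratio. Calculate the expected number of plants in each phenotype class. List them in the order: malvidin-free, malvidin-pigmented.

511.0625, 117.9375

The 13:3 ratio has 16 parts, so with N = 629 the expected counts are:
  malvidin-free: 629 × 13/16 = 511.0625
  malvidin-pigmented: 629 × 3/16 = 117.9375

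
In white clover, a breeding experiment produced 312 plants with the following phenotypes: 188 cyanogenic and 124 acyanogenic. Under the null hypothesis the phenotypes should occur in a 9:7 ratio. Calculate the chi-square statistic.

Under the 9:7 hypothesis (Σ ratio = 16, N = 312):
  cyanogenic: 312 × 9/16 = 175.5
  acyanogenic: 312 × 7/16 = 136.5
χ² = Σ (O − E)² / E
  cyanogenic: (188 − 175.5)² / 175.5 = 0.8903
  acyanogenic: (124 − 136.5)² / 136.5 = 1.1447
χ² = 0.8903 + 1.1447 = 2.035

2.035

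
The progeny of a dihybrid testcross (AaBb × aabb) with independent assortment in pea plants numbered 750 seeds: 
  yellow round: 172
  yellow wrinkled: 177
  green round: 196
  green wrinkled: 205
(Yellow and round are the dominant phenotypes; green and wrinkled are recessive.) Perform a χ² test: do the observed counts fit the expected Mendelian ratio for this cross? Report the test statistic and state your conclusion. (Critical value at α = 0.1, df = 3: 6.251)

A dihybrid testcross with independent assortment gives a 1:1:1:1 ratio.
Under the 1:1:1:1 hypothesis (Σ ratio = 4, N = 750):
  yellow round: 750 × 1/4 = 187.5
  yellow wrinkled: 750 × 1/4 = 187.5
  green round: 750 × 1/4 = 187.5
  green wrinkled: 750 × 1/4 = 187.5
χ² = Σ (O − E)² / E
  yellow round: (172 − 187.5)² / 187.5 = 1.2813
  yellow wrinkled: (177 − 187.5)² / 187.5 = 0.5880
  green round: (196 − 187.5)² / 187.5 = 0.3853
  green wrinkled: (205 − 187.5)² / 187.5 = 1.6333
χ² = 1.2813 + 0.5880 + 0.3853 + 1.6333 = 3.8879 ≈ 3.888
Degrees of freedom = 4 − 1 = 3; critical value at α = 0.1 is 6.251.
Since 3.888 < 6.251, we fail to reject the null hypothesis — the data are consistent with the 1:1:1:1 ratio.

3.888; consistent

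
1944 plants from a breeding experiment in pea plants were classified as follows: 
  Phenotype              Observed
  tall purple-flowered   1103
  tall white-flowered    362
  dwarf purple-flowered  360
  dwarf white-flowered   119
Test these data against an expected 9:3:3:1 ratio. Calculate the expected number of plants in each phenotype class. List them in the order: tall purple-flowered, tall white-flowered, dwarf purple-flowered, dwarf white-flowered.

Total ratio parts = 16. Expected numbers out of 1944:
  tall purple-flowered: 1944 × 9/16 = 1093.5
  tall white-flowered: 1944 × 3/16 = 364.5
  dwarf purple-flowered: 1944 × 3/16 = 364.5
  dwarf white-flowered: 1944 × 1/16 = 121.5

1093.5, 364.5, 364.5, 121.5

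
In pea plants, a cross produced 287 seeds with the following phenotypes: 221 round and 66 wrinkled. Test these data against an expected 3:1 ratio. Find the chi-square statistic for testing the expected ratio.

Total ratio parts = 4. Expected numbers out of 287:
  round: 287 × 3/4 = 215.25
  wrinkled: 287 × 1/4 = 71.75
χ² = Σ (O − E)² / E
  round: (221 − 215.25)² / 215.25 = 0.1536
  wrinkled: (66 − 71.75)² / 71.75 = 0.4608
χ² = 0.1536 + 0.4608 = 0.6144 ≈ 0.614

0.614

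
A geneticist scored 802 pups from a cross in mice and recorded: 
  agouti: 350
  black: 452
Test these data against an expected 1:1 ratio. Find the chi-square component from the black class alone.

6.486

Total ratio parts = 2. Expected numbers out of 802:
  agouti: 802 × 1/2 = 401
  black: 802 × 1/2 = 401
Contribution of black: (452 − 401)² / 401 = 6.4863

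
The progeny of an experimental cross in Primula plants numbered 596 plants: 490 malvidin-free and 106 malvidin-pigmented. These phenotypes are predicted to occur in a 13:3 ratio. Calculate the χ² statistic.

0.364

The 13:3 ratio has 16 parts, so with N = 596 the expected counts are:
  malvidin-free: 596 × 13/16 = 484.25
  malvidin-pigmented: 596 × 3/16 = 111.75
χ² = Σ (O − E)² / E
  malvidin-free: (490 − 484.25)² / 484.25 = 0.0683
  malvidin-pigmented: (106 − 111.75)² / 111.75 = 0.2959
χ² = 0.0683 + 0.2959 = 0.3642 ≈ 0.364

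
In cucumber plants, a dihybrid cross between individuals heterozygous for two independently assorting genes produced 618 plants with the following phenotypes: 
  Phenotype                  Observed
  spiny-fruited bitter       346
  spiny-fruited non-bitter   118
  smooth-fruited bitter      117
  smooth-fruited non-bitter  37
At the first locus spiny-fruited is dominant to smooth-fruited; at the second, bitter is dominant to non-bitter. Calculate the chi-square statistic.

0.126

A dihybrid F₂ with independent assortment and complete dominance at both loci gives a 9:3:3:1 phenotypic ratio.
The 9:3:3:1 ratio has 16 parts, so with N = 618 the expected counts are:
  spiny-fruited bitter: 618 × 9/16 = 347.625
  spiny-fruited non-bitter: 618 × 3/16 = 115.875
  smooth-fruited bitter: 618 × 3/16 = 115.875
  smooth-fruited non-bitter: 618 × 1/16 = 38.625
χ² = Σ (O − E)² / E
  spiny-fruited bitter: (346 − 347.625)² / 347.625 = 0.0076
  spiny-fruited non-bitter: (118 − 115.875)² / 115.875 = 0.0390
  smooth-fruited bitter: (117 − 115.875)² / 115.875 = 0.0109
  smooth-fruited non-bitter: (37 − 38.625)² / 38.625 = 0.0684
χ² = 0.0076 + 0.0390 + 0.0109 + 0.0684 = 0.1259 ≈ 0.126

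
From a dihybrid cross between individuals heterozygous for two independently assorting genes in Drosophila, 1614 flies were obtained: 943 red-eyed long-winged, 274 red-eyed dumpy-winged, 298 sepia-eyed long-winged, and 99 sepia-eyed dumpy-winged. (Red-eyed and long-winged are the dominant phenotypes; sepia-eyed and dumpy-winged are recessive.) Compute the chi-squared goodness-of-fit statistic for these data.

4.172

A dihybrid F₂ with independent assortment and complete dominance at both loci gives a 9:3:3:1 phenotypic ratio.
Expected counts for N = 1614 under a 9:3:3:1 ratio (total parts = 16):
  red-eyed long-winged: 1614 × 9/16 = 907.875
  red-eyed dumpy-winged: 1614 × 3/16 = 302.625
  sepia-eyed long-winged: 1614 × 3/16 = 302.625
  sepia-eyed dumpy-winged: 1614 × 1/16 = 100.875
χ² = Σ (O − E)² / E
  red-eyed long-winged: (943 − 907.875)² / 907.875 = 1.3590
  red-eyed dumpy-winged: (274 − 302.625)² / 302.625 = 2.7076
  sepia-eyed long-winged: (298 − 302.625)² / 302.625 = 0.0707
  sepia-eyed dumpy-winged: (99 − 100.875)² / 100.875 = 0.0349
χ² = 1.3590 + 2.7076 + 0.0707 + 0.0349 = 4.1722 ≈ 4.172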